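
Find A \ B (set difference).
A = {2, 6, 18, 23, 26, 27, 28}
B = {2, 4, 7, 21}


A \ B = elements in A but not in B
A = {2, 6, 18, 23, 26, 27, 28}
B = {2, 4, 7, 21}
Remove from A any elements in B
A \ B = {6, 18, 23, 26, 27, 28}

A \ B = {6, 18, 23, 26, 27, 28}


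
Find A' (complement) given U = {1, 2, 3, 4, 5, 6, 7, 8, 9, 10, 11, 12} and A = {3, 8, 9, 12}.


Aᶜ = U \ A = elements in U but not in A
U = {1, 2, 3, 4, 5, 6, 7, 8, 9, 10, 11, 12}
A = {3, 8, 9, 12}
Aᶜ = {1, 2, 4, 5, 6, 7, 10, 11}

Aᶜ = {1, 2, 4, 5, 6, 7, 10, 11}


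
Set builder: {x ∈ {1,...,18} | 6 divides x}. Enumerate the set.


Checking each candidate:
Condition: multiples of 6 in {1,...,18}
Result = {6, 12, 18}

{6, 12, 18}


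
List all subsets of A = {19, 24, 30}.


|A| = 3, so |P(A)| = 2^3 = 8
Enumerate subsets by cardinality (0 to 3):
∅, {19}, {24}, {30}, {19, 24}, {19, 30}, {24, 30}, {19, 24, 30}

P(A) has 8 subsets: ∅, {19}, {24}, {30}, {19, 24}, {19, 30}, {24, 30}, {19, 24, 30}


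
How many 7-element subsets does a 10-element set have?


C(n,k) = n! / (k!(n-k)!)
C(10,7) = 10! / (7!3!)
= 120

C(10,7) = 120


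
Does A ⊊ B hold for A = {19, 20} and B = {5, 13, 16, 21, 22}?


A ⊂ B requires: A ⊆ B AND A ≠ B.
A ⊆ B? No
A ⊄ B, so A is not a proper subset.

No, A is not a proper subset of B


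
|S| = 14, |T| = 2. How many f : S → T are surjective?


n = |S| = 14, k = |T| = 2. Surjections via inclusion-exclusion:
S(n,k) = Σ(-1)^i × C(k,i) × (k-i)^n, i=0 to k
i=0: (-1)^0×C(2,0)×2^14 = 16384
i=1: (-1)^1×C(2,1)×1^14 = -2
i=2: (-1)^2×C(2,2)×0^14 = 0
Total = 16382

Number of surjections = 16382


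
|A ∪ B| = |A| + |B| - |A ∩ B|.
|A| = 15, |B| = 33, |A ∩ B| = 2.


|A ∪ B| = |A| + |B| - |A ∩ B|
= 15 + 33 - 2
= 46

|A ∪ B| = 46


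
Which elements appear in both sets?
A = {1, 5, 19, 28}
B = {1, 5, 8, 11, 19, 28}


A ∩ B = elements in both A and B
A = {1, 5, 19, 28}
B = {1, 5, 8, 11, 19, 28}
A ∩ B = {1, 5, 19, 28}

A ∩ B = {1, 5, 19, 28}


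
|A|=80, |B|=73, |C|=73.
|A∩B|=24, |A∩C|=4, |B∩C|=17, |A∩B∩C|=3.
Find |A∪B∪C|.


|A∪B∪C| = |A|+|B|+|C| - |A∩B|-|A∩C|-|B∩C| + |A∩B∩C|
= 80+73+73 - 24-4-17 + 3
= 226 - 45 + 3
= 184

|A ∪ B ∪ C| = 184


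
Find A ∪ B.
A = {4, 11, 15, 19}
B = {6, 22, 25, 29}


A ∪ B = all elements in A or B (or both)
A = {4, 11, 15, 19}
B = {6, 22, 25, 29}
A ∪ B = {4, 6, 11, 15, 19, 22, 25, 29}

A ∪ B = {4, 6, 11, 15, 19, 22, 25, 29}


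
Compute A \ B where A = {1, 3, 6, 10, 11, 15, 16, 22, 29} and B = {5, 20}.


A \ B = elements in A but not in B
A = {1, 3, 6, 10, 11, 15, 16, 22, 29}
B = {5, 20}
Remove from A any elements in B
A \ B = {1, 3, 6, 10, 11, 15, 16, 22, 29}

A \ B = {1, 3, 6, 10, 11, 15, 16, 22, 29}


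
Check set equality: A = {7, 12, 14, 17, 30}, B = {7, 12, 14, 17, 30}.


Two sets are equal iff they have exactly the same elements.
A = {7, 12, 14, 17, 30}
B = {7, 12, 14, 17, 30}
Same elements → A = B

Yes, A = B


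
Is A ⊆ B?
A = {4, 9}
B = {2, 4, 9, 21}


A ⊆ B means every element of A is in B.
All elements of A are in B.
So A ⊆ B.

Yes, A ⊆ B


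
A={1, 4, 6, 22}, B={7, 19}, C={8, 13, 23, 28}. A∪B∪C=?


A ∪ B = {1, 4, 6, 7, 19, 22}
(A ∪ B) ∪ C = {1, 4, 6, 7, 8, 13, 19, 22, 23, 28}

A ∪ B ∪ C = {1, 4, 6, 7, 8, 13, 19, 22, 23, 28}


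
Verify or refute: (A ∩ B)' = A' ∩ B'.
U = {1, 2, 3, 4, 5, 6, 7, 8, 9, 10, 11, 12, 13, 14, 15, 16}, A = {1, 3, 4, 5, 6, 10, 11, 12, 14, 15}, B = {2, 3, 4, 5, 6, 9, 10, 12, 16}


LHS: A ∩ B = {3, 4, 5, 6, 10, 12}
(A ∩ B)' = U \ (A ∩ B) = {1, 2, 7, 8, 9, 11, 13, 14, 15, 16}
A' = {2, 7, 8, 9, 13, 16}, B' = {1, 7, 8, 11, 13, 14, 15}
Claimed RHS: A' ∩ B' = {7, 8, 13}
Identity is INVALID: LHS = {1, 2, 7, 8, 9, 11, 13, 14, 15, 16} but the RHS claimed here equals {7, 8, 13}. The correct form is (A ∩ B)' = A' ∪ B'.

Identity is invalid: (A ∩ B)' = {1, 2, 7, 8, 9, 11, 13, 14, 15, 16} but A' ∩ B' = {7, 8, 13}. The correct De Morgan law is (A ∩ B)' = A' ∪ B'.


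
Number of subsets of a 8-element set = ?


Number of subsets = 2^n
= 2^8
= 256

|P(A)| = 256


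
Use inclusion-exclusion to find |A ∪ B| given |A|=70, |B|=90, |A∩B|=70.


|A ∪ B| = |A| + |B| - |A ∩ B|
= 70 + 90 - 70
= 90

|A ∪ B| = 90


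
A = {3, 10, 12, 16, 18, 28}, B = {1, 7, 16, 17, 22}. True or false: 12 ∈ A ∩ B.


A = {3, 10, 12, 16, 18, 28}, B = {1, 7, 16, 17, 22}
A ∩ B = elements in both A and B
A ∩ B = {16}
Checking if 12 ∈ A ∩ B
12 is not in A ∩ B → False

12 ∉ A ∩ B


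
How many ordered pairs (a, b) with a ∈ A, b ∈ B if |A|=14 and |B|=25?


|A × B| = |A| × |B|
= 14 × 25
= 350

|A × B| = 350


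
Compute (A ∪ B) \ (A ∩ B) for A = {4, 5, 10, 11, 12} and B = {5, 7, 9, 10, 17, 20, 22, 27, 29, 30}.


A △ B = (A \ B) ∪ (B \ A) = elements in exactly one of A or B
A \ B = {4, 11, 12}
B \ A = {7, 9, 17, 20, 22, 27, 29, 30}
A △ B = {4, 7, 9, 11, 12, 17, 20, 22, 27, 29, 30}

A △ B = {4, 7, 9, 11, 12, 17, 20, 22, 27, 29, 30}


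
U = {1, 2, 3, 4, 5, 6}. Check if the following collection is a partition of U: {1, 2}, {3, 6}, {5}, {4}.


A partition requires: (1) non-empty parts, (2) pairwise disjoint, (3) union = U
Parts: {1, 2}, {3, 6}, {5}, {4}
Union of parts: {1, 2, 3, 4, 5, 6}
U = {1, 2, 3, 4, 5, 6}
All non-empty? True
Pairwise disjoint? True
Covers U? True

Yes, valid partition


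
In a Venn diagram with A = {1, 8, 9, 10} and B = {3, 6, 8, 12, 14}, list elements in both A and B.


A = {1, 8, 9, 10}
B = {3, 6, 8, 12, 14}
Region: in both A and B
Elements: {8}

Elements in both A and B: {8}


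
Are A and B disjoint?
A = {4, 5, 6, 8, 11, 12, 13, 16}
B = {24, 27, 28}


Disjoint means A ∩ B = ∅.
A ∩ B = ∅
A ∩ B = ∅, so A and B are disjoint.

Yes, A and B are disjoint


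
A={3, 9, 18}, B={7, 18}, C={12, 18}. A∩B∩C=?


A ∩ B = {18}
(A ∩ B) ∩ C = {18}

A ∩ B ∩ C = {18}


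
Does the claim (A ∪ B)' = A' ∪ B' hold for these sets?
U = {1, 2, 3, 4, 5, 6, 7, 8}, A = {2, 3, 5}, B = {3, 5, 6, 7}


LHS: A ∪ B = {2, 3, 5, 6, 7}
(A ∪ B)' = U \ (A ∪ B) = {1, 4, 8}
A' = {1, 4, 6, 7, 8}, B' = {1, 2, 4, 8}
Claimed RHS: A' ∪ B' = {1, 2, 4, 6, 7, 8}
Identity is INVALID: LHS = {1, 4, 8} but the RHS claimed here equals {1, 2, 4, 6, 7, 8}. The correct form is (A ∪ B)' = A' ∩ B'.

Identity is invalid: (A ∪ B)' = {1, 4, 8} but A' ∪ B' = {1, 2, 4, 6, 7, 8}. The correct De Morgan law is (A ∪ B)' = A' ∩ B'.


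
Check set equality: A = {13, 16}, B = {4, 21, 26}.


Two sets are equal iff they have exactly the same elements.
A = {13, 16}
B = {4, 21, 26}
Differences: {4, 13, 16, 21, 26}
A ≠ B

No, A ≠ B


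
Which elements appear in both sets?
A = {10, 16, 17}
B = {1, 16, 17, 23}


A ∩ B = elements in both A and B
A = {10, 16, 17}
B = {1, 16, 17, 23}
A ∩ B = {16, 17}

A ∩ B = {16, 17}


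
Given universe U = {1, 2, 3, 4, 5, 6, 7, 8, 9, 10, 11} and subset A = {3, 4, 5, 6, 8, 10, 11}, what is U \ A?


Aᶜ = U \ A = elements in U but not in A
U = {1, 2, 3, 4, 5, 6, 7, 8, 9, 10, 11}
A = {3, 4, 5, 6, 8, 10, 11}
Aᶜ = {1, 2, 7, 9}

Aᶜ = {1, 2, 7, 9}


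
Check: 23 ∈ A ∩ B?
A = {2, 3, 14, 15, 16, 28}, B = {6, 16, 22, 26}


A = {2, 3, 14, 15, 16, 28}, B = {6, 16, 22, 26}
A ∩ B = elements in both A and B
A ∩ B = {16}
Checking if 23 ∈ A ∩ B
23 is not in A ∩ B → False

23 ∉ A ∩ B


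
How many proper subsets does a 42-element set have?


Total subsets = 2^n = 2^42 = 4398046511104
Proper subsets exclude the set itself: 2^n - 1
= 4398046511104 - 1
= 4398046511103

Number of proper subsets = 4398046511103


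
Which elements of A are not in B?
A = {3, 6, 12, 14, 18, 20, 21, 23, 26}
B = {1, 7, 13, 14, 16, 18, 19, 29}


A \ B = elements in A but not in B
A = {3, 6, 12, 14, 18, 20, 21, 23, 26}
B = {1, 7, 13, 14, 16, 18, 19, 29}
Remove from A any elements in B
A \ B = {3, 6, 12, 20, 21, 23, 26}

A \ B = {3, 6, 12, 20, 21, 23, 26}


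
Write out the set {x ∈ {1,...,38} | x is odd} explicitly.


Checking each candidate:
Condition: odd numbers in {1,...,38}
Result = {1, 3, 5, 7, 9, 11, 13, 15, 17, 19, 21, 23, 25, 27, 29, 31, 33, 35, 37}

{1, 3, 5, 7, 9, 11, 13, 15, 17, 19, 21, 23, 25, 27, 29, 31, 33, 35, 37}


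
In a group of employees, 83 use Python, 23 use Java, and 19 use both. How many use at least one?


|A ∪ B| = |A| + |B| - |A ∩ B|
= 83 + 23 - 19
= 87

|A ∪ B| = 87


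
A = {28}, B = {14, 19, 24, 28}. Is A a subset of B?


A ⊆ B means every element of A is in B.
All elements of A are in B.
So A ⊆ B.

Yes, A ⊆ B


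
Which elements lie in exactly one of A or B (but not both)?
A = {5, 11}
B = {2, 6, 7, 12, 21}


A △ B = (A \ B) ∪ (B \ A) = elements in exactly one of A or B
A \ B = {5, 11}
B \ A = {2, 6, 7, 12, 21}
A △ B = {2, 5, 6, 7, 11, 12, 21}

A △ B = {2, 5, 6, 7, 11, 12, 21}


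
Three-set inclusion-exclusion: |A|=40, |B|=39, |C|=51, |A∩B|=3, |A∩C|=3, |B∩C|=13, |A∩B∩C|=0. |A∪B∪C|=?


|A∪B∪C| = |A|+|B|+|C| - |A∩B|-|A∩C|-|B∩C| + |A∩B∩C|
= 40+39+51 - 3-3-13 + 0
= 130 - 19 + 0
= 111

|A ∪ B ∪ C| = 111


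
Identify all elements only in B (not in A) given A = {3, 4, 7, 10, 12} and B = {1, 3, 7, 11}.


A = {3, 4, 7, 10, 12}
B = {1, 3, 7, 11}
Region: only in B (not in A)
Elements: {1, 11}

Elements only in B (not in A): {1, 11}


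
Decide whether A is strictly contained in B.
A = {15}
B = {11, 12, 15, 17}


A ⊂ B requires: A ⊆ B AND A ≠ B.
A ⊆ B? Yes
A = B? No
A ⊂ B: Yes (A is a proper subset of B)

Yes, A ⊂ B


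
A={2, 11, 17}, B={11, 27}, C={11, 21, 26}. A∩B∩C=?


A ∩ B = {11}
(A ∩ B) ∩ C = {11}

A ∩ B ∩ C = {11}


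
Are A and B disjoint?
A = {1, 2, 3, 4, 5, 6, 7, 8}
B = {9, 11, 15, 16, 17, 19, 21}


Disjoint means A ∩ B = ∅.
A ∩ B = ∅
A ∩ B = ∅, so A and B are disjoint.

Yes, A and B are disjoint


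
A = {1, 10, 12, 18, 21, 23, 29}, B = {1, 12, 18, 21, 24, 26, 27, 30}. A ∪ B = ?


A ∪ B = all elements in A or B (or both)
A = {1, 10, 12, 18, 21, 23, 29}
B = {1, 12, 18, 21, 24, 26, 27, 30}
A ∪ B = {1, 10, 12, 18, 21, 23, 24, 26, 27, 29, 30}

A ∪ B = {1, 10, 12, 18, 21, 23, 24, 26, 27, 29, 30}


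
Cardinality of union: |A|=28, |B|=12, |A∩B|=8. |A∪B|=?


|A ∪ B| = |A| + |B| - |A ∩ B|
= 28 + 12 - 8
= 32

|A ∪ B| = 32


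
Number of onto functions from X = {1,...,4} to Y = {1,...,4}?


n = |X| = 4, k = |Y| = 4. Surjections via inclusion-exclusion:
S(n,k) = Σ(-1)^i × C(k,i) × (k-i)^n, i=0 to k
i=0: (-1)^0×C(4,0)×4^4 = 256
i=1: (-1)^1×C(4,1)×3^4 = -324
i=2: (-1)^2×C(4,2)×2^4 = 96
i=3: (-1)^3×C(4,3)×1^4 = -4
i=4: (-1)^4×C(4,4)×0^4 = 0
Total = 24

Number of surjections = 24


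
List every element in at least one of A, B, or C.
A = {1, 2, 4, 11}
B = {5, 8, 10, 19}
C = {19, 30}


A ∪ B = {1, 2, 4, 5, 8, 10, 11, 19}
(A ∪ B) ∪ C = {1, 2, 4, 5, 8, 10, 11, 19, 30}

A ∪ B ∪ C = {1, 2, 4, 5, 8, 10, 11, 19, 30}


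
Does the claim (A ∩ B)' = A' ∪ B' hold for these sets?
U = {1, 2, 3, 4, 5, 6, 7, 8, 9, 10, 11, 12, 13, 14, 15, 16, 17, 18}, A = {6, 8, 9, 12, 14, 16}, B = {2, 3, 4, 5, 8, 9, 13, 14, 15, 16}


LHS: A ∩ B = {8, 9, 14, 16}
(A ∩ B)' = U \ (A ∩ B) = {1, 2, 3, 4, 5, 6, 7, 10, 11, 12, 13, 15, 17, 18}
A' = {1, 2, 3, 4, 5, 7, 10, 11, 13, 15, 17, 18}, B' = {1, 6, 7, 10, 11, 12, 17, 18}
Claimed RHS: A' ∪ B' = {1, 2, 3, 4, 5, 6, 7, 10, 11, 12, 13, 15, 17, 18}
Identity is VALID: LHS = RHS = {1, 2, 3, 4, 5, 6, 7, 10, 11, 12, 13, 15, 17, 18} ✓

Identity is valid. (A ∩ B)' = A' ∪ B' = {1, 2, 3, 4, 5, 6, 7, 10, 11, 12, 13, 15, 17, 18}


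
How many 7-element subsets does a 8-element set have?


C(n,k) = n! / (k!(n-k)!)
C(8,7) = 8! / (7!1!)
= 8

C(8,7) = 8


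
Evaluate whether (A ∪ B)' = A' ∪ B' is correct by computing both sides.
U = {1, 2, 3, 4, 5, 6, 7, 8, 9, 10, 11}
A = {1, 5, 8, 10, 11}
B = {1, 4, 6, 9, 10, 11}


LHS: A ∪ B = {1, 4, 5, 6, 8, 9, 10, 11}
(A ∪ B)' = U \ (A ∪ B) = {2, 3, 7}
A' = {2, 3, 4, 6, 7, 9}, B' = {2, 3, 5, 7, 8}
Claimed RHS: A' ∪ B' = {2, 3, 4, 5, 6, 7, 8, 9}
Identity is INVALID: LHS = {2, 3, 7} but the RHS claimed here equals {2, 3, 4, 5, 6, 7, 8, 9}. The correct form is (A ∪ B)' = A' ∩ B'.

Identity is invalid: (A ∪ B)' = {2, 3, 7} but A' ∪ B' = {2, 3, 4, 5, 6, 7, 8, 9}. The correct De Morgan law is (A ∪ B)' = A' ∩ B'.


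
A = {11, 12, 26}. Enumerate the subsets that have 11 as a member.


A subset of A contains 11 iff the remaining 2 elements form any subset of A \ {11}.
Count: 2^(n-1) = 2^2 = 4
Subsets containing 11: {11}, {11, 12}, {11, 26}, {11, 12, 26}

Subsets containing 11 (4 total): {11}, {11, 12}, {11, 26}, {11, 12, 26}


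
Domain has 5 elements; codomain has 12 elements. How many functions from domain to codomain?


Each of |A| = 5 inputs maps to any of |B| = 12 outputs.
# functions = |B|^|A| = 12^5
= 248832

Number of functions = 248832


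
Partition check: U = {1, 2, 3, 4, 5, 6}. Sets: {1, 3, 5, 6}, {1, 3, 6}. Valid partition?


A partition requires: (1) non-empty parts, (2) pairwise disjoint, (3) union = U
Parts: {1, 3, 5, 6}, {1, 3, 6}
Union of parts: {1, 3, 5, 6}
U = {1, 2, 3, 4, 5, 6}
All non-empty? True
Pairwise disjoint? False
Covers U? False

No, not a valid partition


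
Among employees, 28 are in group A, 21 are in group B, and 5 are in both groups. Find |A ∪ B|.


|A ∪ B| = |A| + |B| - |A ∩ B|
= 28 + 21 - 5
= 44

|A ∪ B| = 44


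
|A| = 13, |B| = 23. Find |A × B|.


|A × B| = |A| × |B|
= 13 × 23
= 299

|A × B| = 299


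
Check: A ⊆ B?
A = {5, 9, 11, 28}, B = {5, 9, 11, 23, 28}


A ⊆ B means every element of A is in B.
All elements of A are in B.
So A ⊆ B.

Yes, A ⊆ B


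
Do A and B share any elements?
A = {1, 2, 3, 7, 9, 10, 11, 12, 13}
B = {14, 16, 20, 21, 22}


Disjoint means A ∩ B = ∅.
A ∩ B = ∅
A ∩ B = ∅, so A and B are disjoint.

No — A and B share no elements (A ∩ B = ∅), so they are disjoint


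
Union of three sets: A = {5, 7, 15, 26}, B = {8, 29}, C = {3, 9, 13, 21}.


A ∪ B = {5, 7, 8, 15, 26, 29}
(A ∪ B) ∪ C = {3, 5, 7, 8, 9, 13, 15, 21, 26, 29}

A ∪ B ∪ C = {3, 5, 7, 8, 9, 13, 15, 21, 26, 29}


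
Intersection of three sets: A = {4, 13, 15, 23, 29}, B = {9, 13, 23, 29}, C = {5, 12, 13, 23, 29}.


A ∩ B = {13, 23, 29}
(A ∩ B) ∩ C = {13, 23, 29}

A ∩ B ∩ C = {13, 23, 29}


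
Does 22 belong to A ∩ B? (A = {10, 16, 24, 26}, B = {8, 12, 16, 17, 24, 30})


A = {10, 16, 24, 26}, B = {8, 12, 16, 17, 24, 30}
A ∩ B = elements in both A and B
A ∩ B = {16, 24}
Checking if 22 ∈ A ∩ B
22 is not in A ∩ B → False

22 ∉ A ∩ B


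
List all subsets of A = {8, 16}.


|A| = 2, so |P(A)| = 2^2 = 4
Enumerate subsets by cardinality (0 to 2):
∅, {8}, {16}, {8, 16}

P(A) has 4 subsets: ∅, {8}, {16}, {8, 16}


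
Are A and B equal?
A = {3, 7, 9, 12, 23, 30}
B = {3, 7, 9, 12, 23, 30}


Two sets are equal iff they have exactly the same elements.
A = {3, 7, 9, 12, 23, 30}
B = {3, 7, 9, 12, 23, 30}
Same elements → A = B

Yes, A = B


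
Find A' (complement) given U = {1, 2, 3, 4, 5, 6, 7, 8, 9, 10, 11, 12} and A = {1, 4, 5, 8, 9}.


Aᶜ = U \ A = elements in U but not in A
U = {1, 2, 3, 4, 5, 6, 7, 8, 9, 10, 11, 12}
A = {1, 4, 5, 8, 9}
Aᶜ = {2, 3, 6, 7, 10, 11, 12}

Aᶜ = {2, 3, 6, 7, 10, 11, 12}


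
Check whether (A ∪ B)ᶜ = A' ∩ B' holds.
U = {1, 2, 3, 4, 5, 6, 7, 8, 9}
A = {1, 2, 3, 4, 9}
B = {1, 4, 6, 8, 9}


LHS: A ∪ B = {1, 2, 3, 4, 6, 8, 9}
(A ∪ B)' = U \ (A ∪ B) = {5, 7}
A' = {5, 6, 7, 8}, B' = {2, 3, 5, 7}
Claimed RHS: A' ∩ B' = {5, 7}
Identity is VALID: LHS = RHS = {5, 7} ✓

Identity is valid. (A ∪ B)' = A' ∩ B' = {5, 7}


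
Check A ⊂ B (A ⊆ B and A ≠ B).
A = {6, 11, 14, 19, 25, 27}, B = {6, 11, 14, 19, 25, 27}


A ⊂ B requires: A ⊆ B AND A ≠ B.
A ⊆ B? Yes
A = B? Yes
A = B, so A is not a PROPER subset.

No, A is not a proper subset of B


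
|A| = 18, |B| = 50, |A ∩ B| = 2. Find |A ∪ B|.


|A ∪ B| = |A| + |B| - |A ∩ B|
= 18 + 50 - 2
= 66

|A ∪ B| = 66


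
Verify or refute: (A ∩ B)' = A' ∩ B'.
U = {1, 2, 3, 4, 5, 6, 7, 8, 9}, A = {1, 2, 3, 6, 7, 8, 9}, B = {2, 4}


LHS: A ∩ B = {2}
(A ∩ B)' = U \ (A ∩ B) = {1, 3, 4, 5, 6, 7, 8, 9}
A' = {4, 5}, B' = {1, 3, 5, 6, 7, 8, 9}
Claimed RHS: A' ∩ B' = {5}
Identity is INVALID: LHS = {1, 3, 4, 5, 6, 7, 8, 9} but the RHS claimed here equals {5}. The correct form is (A ∩ B)' = A' ∪ B'.

Identity is invalid: (A ∩ B)' = {1, 3, 4, 5, 6, 7, 8, 9} but A' ∩ B' = {5}. The correct De Morgan law is (A ∩ B)' = A' ∪ B'.


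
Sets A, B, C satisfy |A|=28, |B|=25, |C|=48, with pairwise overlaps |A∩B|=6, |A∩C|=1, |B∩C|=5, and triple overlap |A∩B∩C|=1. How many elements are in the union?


|A∪B∪C| = |A|+|B|+|C| - |A∩B|-|A∩C|-|B∩C| + |A∩B∩C|
= 28+25+48 - 6-1-5 + 1
= 101 - 12 + 1
= 90

|A ∪ B ∪ C| = 90


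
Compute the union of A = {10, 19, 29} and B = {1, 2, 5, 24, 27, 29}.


A ∪ B = all elements in A or B (or both)
A = {10, 19, 29}
B = {1, 2, 5, 24, 27, 29}
A ∪ B = {1, 2, 5, 10, 19, 24, 27, 29}

A ∪ B = {1, 2, 5, 10, 19, 24, 27, 29}


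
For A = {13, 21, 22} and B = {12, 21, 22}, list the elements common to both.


A ∩ B = elements in both A and B
A = {13, 21, 22}
B = {12, 21, 22}
A ∩ B = {21, 22}

A ∩ B = {21, 22}


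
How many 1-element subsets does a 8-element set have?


C(n,k) = n! / (k!(n-k)!)
C(8,1) = 8! / (1!7!)
= 8

C(8,1) = 8


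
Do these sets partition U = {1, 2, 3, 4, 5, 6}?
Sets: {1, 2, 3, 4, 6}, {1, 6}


A partition requires: (1) non-empty parts, (2) pairwise disjoint, (3) union = U
Parts: {1, 2, 3, 4, 6}, {1, 6}
Union of parts: {1, 2, 3, 4, 6}
U = {1, 2, 3, 4, 5, 6}
All non-empty? True
Pairwise disjoint? False
Covers U? False

No, not a valid partition


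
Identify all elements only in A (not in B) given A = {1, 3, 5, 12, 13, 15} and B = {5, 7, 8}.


A = {1, 3, 5, 12, 13, 15}
B = {5, 7, 8}
Region: only in A (not in B)
Elements: {1, 3, 12, 13, 15}

Elements only in A (not in B): {1, 3, 12, 13, 15}


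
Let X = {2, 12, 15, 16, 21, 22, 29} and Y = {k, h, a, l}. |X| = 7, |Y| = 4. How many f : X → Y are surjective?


n = |X| = 7, k = |Y| = 4. Surjections via inclusion-exclusion:
S(n,k) = Σ(-1)^i × C(k,i) × (k-i)^n, i=0 to k
i=0: (-1)^0×C(4,0)×4^7 = 16384
i=1: (-1)^1×C(4,1)×3^7 = -8748
i=2: (-1)^2×C(4,2)×2^7 = 768
i=3: (-1)^3×C(4,3)×1^7 = -4
i=4: (-1)^4×C(4,4)×0^7 = 0
Total = 8400

Number of surjections = 8400


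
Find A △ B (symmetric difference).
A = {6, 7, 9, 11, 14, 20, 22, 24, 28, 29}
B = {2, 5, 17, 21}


A △ B = (A \ B) ∪ (B \ A) = elements in exactly one of A or B
A \ B = {6, 7, 9, 11, 14, 20, 22, 24, 28, 29}
B \ A = {2, 5, 17, 21}
A △ B = {2, 5, 6, 7, 9, 11, 14, 17, 20, 21, 22, 24, 28, 29}

A △ B = {2, 5, 6, 7, 9, 11, 14, 17, 20, 21, 22, 24, 28, 29}


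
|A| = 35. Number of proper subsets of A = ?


Total subsets = 2^n = 2^35 = 34359738368
Proper subsets exclude the set itself: 2^n - 1
= 34359738368 - 1
= 34359738367

Number of proper subsets = 34359738367


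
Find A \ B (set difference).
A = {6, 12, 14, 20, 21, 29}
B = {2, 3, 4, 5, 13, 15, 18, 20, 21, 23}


A \ B = elements in A but not in B
A = {6, 12, 14, 20, 21, 29}
B = {2, 3, 4, 5, 13, 15, 18, 20, 21, 23}
Remove from A any elements in B
A \ B = {6, 12, 14, 29}

A \ B = {6, 12, 14, 29}


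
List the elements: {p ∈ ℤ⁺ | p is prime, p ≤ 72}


Checking each candidate:
Condition: primes ≤ 72
Result = {2, 3, 5, 7, 11, 13, 17, 19, 23, 29, 31, 37, 41, 43, 47, 53, 59, 61, 67, 71}

{2, 3, 5, 7, 11, 13, 17, 19, 23, 29, 31, 37, 41, 43, 47, 53, 59, 61, 67, 71}


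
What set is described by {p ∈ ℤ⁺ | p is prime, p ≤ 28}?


Checking each candidate:
Condition: primes ≤ 28
Result = {2, 3, 5, 7, 11, 13, 17, 19, 23}

{2, 3, 5, 7, 11, 13, 17, 19, 23}


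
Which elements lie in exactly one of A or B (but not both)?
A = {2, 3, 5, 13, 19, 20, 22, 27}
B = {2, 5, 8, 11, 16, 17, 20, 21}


A △ B = (A \ B) ∪ (B \ A) = elements in exactly one of A or B
A \ B = {3, 13, 19, 22, 27}
B \ A = {8, 11, 16, 17, 21}
A △ B = {3, 8, 11, 13, 16, 17, 19, 21, 22, 27}

A △ B = {3, 8, 11, 13, 16, 17, 19, 21, 22, 27}


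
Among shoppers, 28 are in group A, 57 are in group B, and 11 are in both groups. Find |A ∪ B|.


|A ∪ B| = |A| + |B| - |A ∩ B|
= 28 + 57 - 11
= 74

|A ∪ B| = 74


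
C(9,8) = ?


C(n,k) = n! / (k!(n-k)!)
C(9,8) = 9! / (8!1!)
= 9

C(9,8) = 9


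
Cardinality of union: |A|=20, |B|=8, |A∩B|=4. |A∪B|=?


|A ∪ B| = |A| + |B| - |A ∩ B|
= 20 + 8 - 4
= 24

|A ∪ B| = 24


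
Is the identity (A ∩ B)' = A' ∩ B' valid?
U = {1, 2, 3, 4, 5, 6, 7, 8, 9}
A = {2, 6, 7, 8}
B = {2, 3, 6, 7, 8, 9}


LHS: A ∩ B = {2, 6, 7, 8}
(A ∩ B)' = U \ (A ∩ B) = {1, 3, 4, 5, 9}
A' = {1, 3, 4, 5, 9}, B' = {1, 4, 5}
Claimed RHS: A' ∩ B' = {1, 4, 5}
Identity is INVALID: LHS = {1, 3, 4, 5, 9} but the RHS claimed here equals {1, 4, 5}. The correct form is (A ∩ B)' = A' ∪ B'.

Identity is invalid: (A ∩ B)' = {1, 3, 4, 5, 9} but A' ∩ B' = {1, 4, 5}. The correct De Morgan law is (A ∩ B)' = A' ∪ B'.


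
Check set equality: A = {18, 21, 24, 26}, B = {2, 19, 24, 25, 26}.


Two sets are equal iff they have exactly the same elements.
A = {18, 21, 24, 26}
B = {2, 19, 24, 25, 26}
Differences: {2, 18, 19, 21, 25}
A ≠ B

No, A ≠ B


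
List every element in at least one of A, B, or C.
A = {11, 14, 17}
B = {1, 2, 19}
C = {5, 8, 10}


A ∪ B = {1, 2, 11, 14, 17, 19}
(A ∪ B) ∪ C = {1, 2, 5, 8, 10, 11, 14, 17, 19}

A ∪ B ∪ C = {1, 2, 5, 8, 10, 11, 14, 17, 19}


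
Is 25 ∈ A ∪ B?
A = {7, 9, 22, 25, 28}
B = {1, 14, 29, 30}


A = {7, 9, 22, 25, 28}, B = {1, 14, 29, 30}
A ∪ B = all elements in A or B
A ∪ B = {1, 7, 9, 14, 22, 25, 28, 29, 30}
Checking if 25 ∈ A ∪ B
25 is in A ∪ B → True

25 ∈ A ∪ B


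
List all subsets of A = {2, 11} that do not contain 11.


A subset of A that omits 11 is a subset of A \ {11}, so there are 2^(n-1) = 2^1 = 2 of them.
Subsets excluding 11: ∅, {2}

Subsets excluding 11 (2 total): ∅, {2}


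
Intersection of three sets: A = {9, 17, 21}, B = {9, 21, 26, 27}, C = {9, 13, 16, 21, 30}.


A ∩ B = {9, 21}
(A ∩ B) ∩ C = {9, 21}

A ∩ B ∩ C = {9, 21}


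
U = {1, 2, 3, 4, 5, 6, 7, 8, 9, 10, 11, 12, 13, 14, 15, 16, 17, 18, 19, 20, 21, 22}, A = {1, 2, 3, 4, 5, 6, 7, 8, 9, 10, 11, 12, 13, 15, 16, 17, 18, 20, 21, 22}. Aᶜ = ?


Aᶜ = U \ A = elements in U but not in A
U = {1, 2, 3, 4, 5, 6, 7, 8, 9, 10, 11, 12, 13, 14, 15, 16, 17, 18, 19, 20, 21, 22}
A = {1, 2, 3, 4, 5, 6, 7, 8, 9, 10, 11, 12, 13, 15, 16, 17, 18, 20, 21, 22}
Aᶜ = {14, 19}

Aᶜ = {14, 19}


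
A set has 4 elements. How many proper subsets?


Total subsets = 2^n = 2^4 = 16
Proper subsets exclude the set itself: 2^n - 1
= 16 - 1
= 15

Number of proper subsets = 15


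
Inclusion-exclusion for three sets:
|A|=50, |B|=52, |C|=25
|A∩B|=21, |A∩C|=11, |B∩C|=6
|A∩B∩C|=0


|A∪B∪C| = |A|+|B|+|C| - |A∩B|-|A∩C|-|B∩C| + |A∩B∩C|
= 50+52+25 - 21-11-6 + 0
= 127 - 38 + 0
= 89

|A ∪ B ∪ C| = 89


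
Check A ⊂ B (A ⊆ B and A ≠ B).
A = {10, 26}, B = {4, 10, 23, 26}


A ⊂ B requires: A ⊆ B AND A ≠ B.
A ⊆ B? Yes
A = B? No
A ⊂ B: Yes (A is a proper subset of B)

Yes, A ⊂ B


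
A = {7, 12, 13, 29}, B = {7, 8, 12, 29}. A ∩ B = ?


A ∩ B = elements in both A and B
A = {7, 12, 13, 29}
B = {7, 8, 12, 29}
A ∩ B = {7, 12, 29}

A ∩ B = {7, 12, 29}


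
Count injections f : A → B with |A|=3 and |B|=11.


An injection sends each of |A| = 3 inputs to a distinct output in B.
# injections = |B|·(|B|-1)·…·(|B|-|A|+1) = 11! / (11 - 3)!
= 11 × 10 × 9
= 990

Number of injections = 990


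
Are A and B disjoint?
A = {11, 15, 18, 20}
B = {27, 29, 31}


Disjoint means A ∩ B = ∅.
A ∩ B = ∅
A ∩ B = ∅, so A and B are disjoint.

Yes, A and B are disjoint


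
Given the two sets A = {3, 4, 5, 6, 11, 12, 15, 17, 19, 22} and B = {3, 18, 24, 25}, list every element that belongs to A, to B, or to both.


A ∪ B = all elements in A or B (or both)
A = {3, 4, 5, 6, 11, 12, 15, 17, 19, 22}
B = {3, 18, 24, 25}
A ∪ B = {3, 4, 5, 6, 11, 12, 15, 17, 18, 19, 22, 24, 25}

A ∪ B = {3, 4, 5, 6, 11, 12, 15, 17, 18, 19, 22, 24, 25}


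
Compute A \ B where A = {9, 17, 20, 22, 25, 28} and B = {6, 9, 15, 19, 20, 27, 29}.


A \ B = elements in A but not in B
A = {9, 17, 20, 22, 25, 28}
B = {6, 9, 15, 19, 20, 27, 29}
Remove from A any elements in B
A \ B = {17, 22, 25, 28}

A \ B = {17, 22, 25, 28}


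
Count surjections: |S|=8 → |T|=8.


n = |S| = 8, k = |T| = 8. Surjections via inclusion-exclusion:
S(n,k) = Σ(-1)^i × C(k,i) × (k-i)^n, i=0 to k
i=0: (-1)^0×C(8,0)×8^8 = 16777216
i=1: (-1)^1×C(8,1)×7^8 = -46118408
i=2: (-1)^2×C(8,2)×6^8 = 47029248
i=3: (-1)^3×C(8,3)×5^8 = -21875000
i=4: (-1)^4×C(8,4)×4^8 = 4587520
i=5: (-1)^5×C(8,5)×3^8 = -367416
i=6: (-1)^6×C(8,6)×2^8 = 7168
i=7: (-1)^7×C(8,7)×1^8 = -8
i=8: (-1)^8×C(8,8)×0^8 = 0
Total = 40320

Number of surjections = 40320


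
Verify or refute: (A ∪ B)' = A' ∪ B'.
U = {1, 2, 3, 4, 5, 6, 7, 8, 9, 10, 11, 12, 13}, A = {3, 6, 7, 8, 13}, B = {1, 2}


LHS: A ∪ B = {1, 2, 3, 6, 7, 8, 13}
(A ∪ B)' = U \ (A ∪ B) = {4, 5, 9, 10, 11, 12}
A' = {1, 2, 4, 5, 9, 10, 11, 12}, B' = {3, 4, 5, 6, 7, 8, 9, 10, 11, 12, 13}
Claimed RHS: A' ∪ B' = {1, 2, 3, 4, 5, 6, 7, 8, 9, 10, 11, 12, 13}
Identity is INVALID: LHS = {4, 5, 9, 10, 11, 12} but the RHS claimed here equals {1, 2, 3, 4, 5, 6, 7, 8, 9, 10, 11, 12, 13}. The correct form is (A ∪ B)' = A' ∩ B'.

Identity is invalid: (A ∪ B)' = {4, 5, 9, 10, 11, 12} but A' ∪ B' = {1, 2, 3, 4, 5, 6, 7, 8, 9, 10, 11, 12, 13}. The correct De Morgan law is (A ∪ B)' = A' ∩ B'.


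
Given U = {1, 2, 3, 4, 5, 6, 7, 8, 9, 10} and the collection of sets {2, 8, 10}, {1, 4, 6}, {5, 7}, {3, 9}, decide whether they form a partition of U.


A partition requires: (1) non-empty parts, (2) pairwise disjoint, (3) union = U
Parts: {2, 8, 10}, {1, 4, 6}, {5, 7}, {3, 9}
Union of parts: {1, 2, 3, 4, 5, 6, 7, 8, 9, 10}
U = {1, 2, 3, 4, 5, 6, 7, 8, 9, 10}
All non-empty? True
Pairwise disjoint? True
Covers U? True

Yes, valid partition


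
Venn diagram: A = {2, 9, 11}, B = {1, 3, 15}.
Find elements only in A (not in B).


A = {2, 9, 11}
B = {1, 3, 15}
Region: only in A (not in B)
Elements: {2, 9, 11}

Elements only in A (not in B): {2, 9, 11}


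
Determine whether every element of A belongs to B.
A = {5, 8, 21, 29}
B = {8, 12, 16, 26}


A ⊆ B means every element of A is in B.
Elements in A not in B: {5, 21, 29}
So A ⊄ B.

No, A ⊄ B


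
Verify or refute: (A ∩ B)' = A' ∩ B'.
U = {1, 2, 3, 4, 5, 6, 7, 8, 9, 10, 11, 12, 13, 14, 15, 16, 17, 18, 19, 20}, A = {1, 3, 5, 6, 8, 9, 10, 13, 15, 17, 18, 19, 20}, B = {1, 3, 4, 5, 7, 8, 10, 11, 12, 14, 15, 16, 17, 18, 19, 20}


LHS: A ∩ B = {1, 3, 5, 8, 10, 15, 17, 18, 19, 20}
(A ∩ B)' = U \ (A ∩ B) = {2, 4, 6, 7, 9, 11, 12, 13, 14, 16}
A' = {2, 4, 7, 11, 12, 14, 16}, B' = {2, 6, 9, 13}
Claimed RHS: A' ∩ B' = {2}
Identity is INVALID: LHS = {2, 4, 6, 7, 9, 11, 12, 13, 14, 16} but the RHS claimed here equals {2}. The correct form is (A ∩ B)' = A' ∪ B'.

Identity is invalid: (A ∩ B)' = {2, 4, 6, 7, 9, 11, 12, 13, 14, 16} but A' ∩ B' = {2}. The correct De Morgan law is (A ∩ B)' = A' ∪ B'.


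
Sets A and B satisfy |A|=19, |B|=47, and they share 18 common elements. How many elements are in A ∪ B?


|A ∪ B| = |A| + |B| - |A ∩ B|
= 19 + 47 - 18
= 48

|A ∪ B| = 48


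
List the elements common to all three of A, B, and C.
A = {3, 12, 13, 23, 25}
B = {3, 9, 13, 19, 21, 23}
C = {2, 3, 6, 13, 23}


A ∩ B = {3, 13, 23}
(A ∩ B) ∩ C = {3, 13, 23}

A ∩ B ∩ C = {3, 13, 23}


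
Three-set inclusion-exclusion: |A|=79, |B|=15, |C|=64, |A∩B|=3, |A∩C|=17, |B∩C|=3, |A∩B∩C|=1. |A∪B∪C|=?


|A∪B∪C| = |A|+|B|+|C| - |A∩B|-|A∩C|-|B∩C| + |A∩B∩C|
= 79+15+64 - 3-17-3 + 1
= 158 - 23 + 1
= 136

|A ∪ B ∪ C| = 136


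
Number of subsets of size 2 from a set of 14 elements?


C(n,k) = n! / (k!(n-k)!)
C(14,2) = 14! / (2!12!)
= 91

C(14,2) = 91


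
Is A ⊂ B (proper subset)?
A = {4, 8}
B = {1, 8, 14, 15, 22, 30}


A ⊂ B requires: A ⊆ B AND A ≠ B.
A ⊆ B? No
A ⊄ B, so A is not a proper subset.

No, A is not a proper subset of B


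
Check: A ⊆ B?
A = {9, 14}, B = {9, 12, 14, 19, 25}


A ⊆ B means every element of A is in B.
All elements of A are in B.
So A ⊆ B.

Yes, A ⊆ B


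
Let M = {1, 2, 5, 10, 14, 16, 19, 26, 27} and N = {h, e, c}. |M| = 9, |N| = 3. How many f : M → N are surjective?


n = |M| = 9, k = |N| = 3. Surjections via inclusion-exclusion:
S(n,k) = Σ(-1)^i × C(k,i) × (k-i)^n, i=0 to k
i=0: (-1)^0×C(3,0)×3^9 = 19683
i=1: (-1)^1×C(3,1)×2^9 = -1536
i=2: (-1)^2×C(3,2)×1^9 = 3
i=3: (-1)^3×C(3,3)×0^9 = 0
Total = 18150

Number of surjections = 18150


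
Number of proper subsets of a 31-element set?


Total subsets = 2^n = 2^31 = 2147483648
Proper subsets exclude the set itself: 2^n - 1
= 2147483648 - 1
= 2147483647

Number of proper subsets = 2147483647


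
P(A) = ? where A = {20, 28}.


|A| = 2, so |P(A)| = 2^2 = 4
Enumerate subsets by cardinality (0 to 2):
∅, {20}, {28}, {20, 28}

P(A) has 4 subsets: ∅, {20}, {28}, {20, 28}


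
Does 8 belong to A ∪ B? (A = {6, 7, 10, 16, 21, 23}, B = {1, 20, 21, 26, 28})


A = {6, 7, 10, 16, 21, 23}, B = {1, 20, 21, 26, 28}
A ∪ B = all elements in A or B
A ∪ B = {1, 6, 7, 10, 16, 20, 21, 23, 26, 28}
Checking if 8 ∈ A ∪ B
8 is not in A ∪ B → False

8 ∉ A ∪ B


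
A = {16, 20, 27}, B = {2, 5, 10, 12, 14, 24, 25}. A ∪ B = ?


A ∪ B = all elements in A or B (or both)
A = {16, 20, 27}
B = {2, 5, 10, 12, 14, 24, 25}
A ∪ B = {2, 5, 10, 12, 14, 16, 20, 24, 25, 27}

A ∪ B = {2, 5, 10, 12, 14, 16, 20, 24, 25, 27}


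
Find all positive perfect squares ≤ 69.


Checking each candidate:
Condition: positive perfect squares ≤ 69
Result = {1, 4, 9, 16, 25, 36, 49, 64}

{1, 4, 9, 16, 25, 36, 49, 64}


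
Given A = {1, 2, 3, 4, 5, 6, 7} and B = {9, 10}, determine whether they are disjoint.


Disjoint means A ∩ B = ∅.
A ∩ B = ∅
A ∩ B = ∅, so A and B are disjoint.

Yes, A and B are disjoint


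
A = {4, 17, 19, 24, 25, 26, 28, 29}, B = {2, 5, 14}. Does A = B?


Two sets are equal iff they have exactly the same elements.
A = {4, 17, 19, 24, 25, 26, 28, 29}
B = {2, 5, 14}
Differences: {2, 4, 5, 14, 17, 19, 24, 25, 26, 28, 29}
A ≠ B

No, A ≠ B


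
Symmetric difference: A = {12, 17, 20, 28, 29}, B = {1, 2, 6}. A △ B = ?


A △ B = (A \ B) ∪ (B \ A) = elements in exactly one of A or B
A \ B = {12, 17, 20, 28, 29}
B \ A = {1, 2, 6}
A △ B = {1, 2, 6, 12, 17, 20, 28, 29}

A △ B = {1, 2, 6, 12, 17, 20, 28, 29}


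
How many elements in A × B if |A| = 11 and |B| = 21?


|A × B| = |A| × |B|
= 11 × 21
= 231

|A × B| = 231


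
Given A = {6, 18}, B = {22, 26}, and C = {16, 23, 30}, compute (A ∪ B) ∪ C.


A ∪ B = {6, 18, 22, 26}
(A ∪ B) ∪ C = {6, 16, 18, 22, 23, 26, 30}

A ∪ B ∪ C = {6, 16, 18, 22, 23, 26, 30}


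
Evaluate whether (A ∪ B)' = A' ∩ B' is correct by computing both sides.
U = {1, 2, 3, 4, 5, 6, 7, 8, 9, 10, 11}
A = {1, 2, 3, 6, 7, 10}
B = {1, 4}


LHS: A ∪ B = {1, 2, 3, 4, 6, 7, 10}
(A ∪ B)' = U \ (A ∪ B) = {5, 8, 9, 11}
A' = {4, 5, 8, 9, 11}, B' = {2, 3, 5, 6, 7, 8, 9, 10, 11}
Claimed RHS: A' ∩ B' = {5, 8, 9, 11}
Identity is VALID: LHS = RHS = {5, 8, 9, 11} ✓

Identity is valid. (A ∪ B)' = A' ∩ B' = {5, 8, 9, 11}


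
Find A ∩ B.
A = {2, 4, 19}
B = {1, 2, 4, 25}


A ∩ B = elements in both A and B
A = {2, 4, 19}
B = {1, 2, 4, 25}
A ∩ B = {2, 4}

A ∩ B = {2, 4}


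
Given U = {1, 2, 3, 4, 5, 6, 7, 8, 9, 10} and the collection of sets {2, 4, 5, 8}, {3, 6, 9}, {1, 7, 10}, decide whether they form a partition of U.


A partition requires: (1) non-empty parts, (2) pairwise disjoint, (3) union = U
Parts: {2, 4, 5, 8}, {3, 6, 9}, {1, 7, 10}
Union of parts: {1, 2, 3, 4, 5, 6, 7, 8, 9, 10}
U = {1, 2, 3, 4, 5, 6, 7, 8, 9, 10}
All non-empty? True
Pairwise disjoint? True
Covers U? True

Yes, valid partition


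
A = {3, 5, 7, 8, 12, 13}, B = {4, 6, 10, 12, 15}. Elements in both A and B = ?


A = {3, 5, 7, 8, 12, 13}
B = {4, 6, 10, 12, 15}
Region: in both A and B
Elements: {12}

Elements in both A and B: {12}


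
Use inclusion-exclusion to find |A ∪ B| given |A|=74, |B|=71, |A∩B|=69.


|A ∪ B| = |A| + |B| - |A ∩ B|
= 74 + 71 - 69
= 76

|A ∪ B| = 76


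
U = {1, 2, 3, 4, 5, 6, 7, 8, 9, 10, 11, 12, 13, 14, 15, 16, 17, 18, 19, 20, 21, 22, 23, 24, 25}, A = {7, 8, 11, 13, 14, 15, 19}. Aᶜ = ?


Aᶜ = U \ A = elements in U but not in A
U = {1, 2, 3, 4, 5, 6, 7, 8, 9, 10, 11, 12, 13, 14, 15, 16, 17, 18, 19, 20, 21, 22, 23, 24, 25}
A = {7, 8, 11, 13, 14, 15, 19}
Aᶜ = {1, 2, 3, 4, 5, 6, 9, 10, 12, 16, 17, 18, 20, 21, 22, 23, 24, 25}

Aᶜ = {1, 2, 3, 4, 5, 6, 9, 10, 12, 16, 17, 18, 20, 21, 22, 23, 24, 25}


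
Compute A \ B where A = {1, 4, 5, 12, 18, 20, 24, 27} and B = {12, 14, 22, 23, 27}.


A \ B = elements in A but not in B
A = {1, 4, 5, 12, 18, 20, 24, 27}
B = {12, 14, 22, 23, 27}
Remove from A any elements in B
A \ B = {1, 4, 5, 18, 20, 24}

A \ B = {1, 4, 5, 18, 20, 24}


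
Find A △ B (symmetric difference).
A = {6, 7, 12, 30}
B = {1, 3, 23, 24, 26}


A △ B = (A \ B) ∪ (B \ A) = elements in exactly one of A or B
A \ B = {6, 7, 12, 30}
B \ A = {1, 3, 23, 24, 26}
A △ B = {1, 3, 6, 7, 12, 23, 24, 26, 30}

A △ B = {1, 3, 6, 7, 12, 23, 24, 26, 30}


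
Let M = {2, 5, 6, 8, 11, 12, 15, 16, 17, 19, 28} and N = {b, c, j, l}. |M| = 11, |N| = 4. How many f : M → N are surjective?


n = |M| = 11, k = |N| = 4. Surjections via inclusion-exclusion:
S(n,k) = Σ(-1)^i × C(k,i) × (k-i)^n, i=0 to k
i=0: (-1)^0×C(4,0)×4^11 = 4194304
i=1: (-1)^1×C(4,1)×3^11 = -708588
i=2: (-1)^2×C(4,2)×2^11 = 12288
i=3: (-1)^3×C(4,3)×1^11 = -4
i=4: (-1)^4×C(4,4)×0^11 = 0
Total = 3498000

Number of surjections = 3498000


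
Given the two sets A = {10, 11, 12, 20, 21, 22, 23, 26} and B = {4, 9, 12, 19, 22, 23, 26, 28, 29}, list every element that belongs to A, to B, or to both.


A ∪ B = all elements in A or B (or both)
A = {10, 11, 12, 20, 21, 22, 23, 26}
B = {4, 9, 12, 19, 22, 23, 26, 28, 29}
A ∪ B = {4, 9, 10, 11, 12, 19, 20, 21, 22, 23, 26, 28, 29}

A ∪ B = {4, 9, 10, 11, 12, 19, 20, 21, 22, 23, 26, 28, 29}


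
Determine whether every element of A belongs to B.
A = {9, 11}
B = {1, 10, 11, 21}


A ⊆ B means every element of A is in B.
Elements in A not in B: {9}
So A ⊄ B.

No, A ⊄ B


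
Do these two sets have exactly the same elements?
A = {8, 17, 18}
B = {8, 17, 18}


Two sets are equal iff they have exactly the same elements.
A = {8, 17, 18}
B = {8, 17, 18}
Same elements → A = B

Yes, A = B


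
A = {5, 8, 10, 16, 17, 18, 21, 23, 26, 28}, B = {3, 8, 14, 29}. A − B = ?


A \ B = elements in A but not in B
A = {5, 8, 10, 16, 17, 18, 21, 23, 26, 28}
B = {3, 8, 14, 29}
Remove from A any elements in B
A \ B = {5, 10, 16, 17, 18, 21, 23, 26, 28}

A \ B = {5, 10, 16, 17, 18, 21, 23, 26, 28}


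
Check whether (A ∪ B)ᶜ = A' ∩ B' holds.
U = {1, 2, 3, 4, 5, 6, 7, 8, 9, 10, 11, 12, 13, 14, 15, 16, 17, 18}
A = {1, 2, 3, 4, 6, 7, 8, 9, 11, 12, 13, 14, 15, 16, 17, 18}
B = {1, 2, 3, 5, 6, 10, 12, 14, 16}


LHS: A ∪ B = {1, 2, 3, 4, 5, 6, 7, 8, 9, 10, 11, 12, 13, 14, 15, 16, 17, 18}
(A ∪ B)' = U \ (A ∪ B) = ∅
A' = {5, 10}, B' = {4, 7, 8, 9, 11, 13, 15, 17, 18}
Claimed RHS: A' ∩ B' = ∅
Identity is VALID: LHS = RHS = ∅ ✓

Identity is valid. (A ∪ B)' = A' ∩ B' = ∅


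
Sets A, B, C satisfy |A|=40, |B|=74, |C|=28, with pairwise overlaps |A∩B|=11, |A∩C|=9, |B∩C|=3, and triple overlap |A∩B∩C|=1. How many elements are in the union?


|A∪B∪C| = |A|+|B|+|C| - |A∩B|-|A∩C|-|B∩C| + |A∩B∩C|
= 40+74+28 - 11-9-3 + 1
= 142 - 23 + 1
= 120

|A ∪ B ∪ C| = 120


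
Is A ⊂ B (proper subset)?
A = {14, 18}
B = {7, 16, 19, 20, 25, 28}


A ⊂ B requires: A ⊆ B AND A ≠ B.
A ⊆ B? No
A ⊄ B, so A is not a proper subset.

No, A is not a proper subset of B


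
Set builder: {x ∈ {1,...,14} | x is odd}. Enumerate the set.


Checking each candidate:
Condition: odd numbers in {1,...,14}
Result = {1, 3, 5, 7, 9, 11, 13}

{1, 3, 5, 7, 9, 11, 13}


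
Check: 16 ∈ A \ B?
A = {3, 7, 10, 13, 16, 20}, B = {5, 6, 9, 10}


A = {3, 7, 10, 13, 16, 20}, B = {5, 6, 9, 10}
A \ B = elements in A but not in B
A \ B = {3, 7, 13, 16, 20}
Checking if 16 ∈ A \ B
16 is in A \ B → True

16 ∈ A \ B


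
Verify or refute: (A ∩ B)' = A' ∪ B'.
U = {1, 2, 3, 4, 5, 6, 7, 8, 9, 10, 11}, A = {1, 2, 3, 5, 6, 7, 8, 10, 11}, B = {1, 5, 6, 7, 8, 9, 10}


LHS: A ∩ B = {1, 5, 6, 7, 8, 10}
(A ∩ B)' = U \ (A ∩ B) = {2, 3, 4, 9, 11}
A' = {4, 9}, B' = {2, 3, 4, 11}
Claimed RHS: A' ∪ B' = {2, 3, 4, 9, 11}
Identity is VALID: LHS = RHS = {2, 3, 4, 9, 11} ✓

Identity is valid. (A ∩ B)' = A' ∪ B' = {2, 3, 4, 9, 11}


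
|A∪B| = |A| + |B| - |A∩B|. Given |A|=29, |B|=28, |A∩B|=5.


|A ∪ B| = |A| + |B| - |A ∩ B|
= 29 + 28 - 5
= 52

|A ∪ B| = 52


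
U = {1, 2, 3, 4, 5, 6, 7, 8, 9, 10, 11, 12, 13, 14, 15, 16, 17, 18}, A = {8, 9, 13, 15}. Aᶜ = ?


Aᶜ = U \ A = elements in U but not in A
U = {1, 2, 3, 4, 5, 6, 7, 8, 9, 10, 11, 12, 13, 14, 15, 16, 17, 18}
A = {8, 9, 13, 15}
Aᶜ = {1, 2, 3, 4, 5, 6, 7, 10, 11, 12, 14, 16, 17, 18}

Aᶜ = {1, 2, 3, 4, 5, 6, 7, 10, 11, 12, 14, 16, 17, 18}


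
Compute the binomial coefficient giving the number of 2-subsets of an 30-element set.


C(n,k) = n! / (k!(n-k)!)
C(30,2) = 30! / (2!28!)
= 435

C(30,2) = 435


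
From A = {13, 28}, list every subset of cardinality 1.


|A| = 2, so A has C(2,1) = 2 subsets of size 1.
Enumerate by choosing 1 elements from A at a time:
{13}, {28}

1-element subsets (2 total): {13}, {28}


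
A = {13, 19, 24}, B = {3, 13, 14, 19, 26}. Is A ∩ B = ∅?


Disjoint means A ∩ B = ∅.
A ∩ B = {13, 19}
A ∩ B ≠ ∅, so A and B are NOT disjoint.

No, A and B are not disjoint (A ∩ B = {13, 19})


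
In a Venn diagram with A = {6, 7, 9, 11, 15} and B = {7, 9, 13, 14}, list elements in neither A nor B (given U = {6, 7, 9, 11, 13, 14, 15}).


A = {6, 7, 9, 11, 15}
B = {7, 9, 13, 14}
Region: in neither A nor B (given U = {6, 7, 9, 11, 13, 14, 15})
Elements: ∅

Elements in neither A nor B (given U = {6, 7, 9, 11, 13, 14, 15}): ∅


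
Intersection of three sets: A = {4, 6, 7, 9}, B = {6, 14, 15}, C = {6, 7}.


A ∩ B = {6}
(A ∩ B) ∩ C = {6}

A ∩ B ∩ C = {6}


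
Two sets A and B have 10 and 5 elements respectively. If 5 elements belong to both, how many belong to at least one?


|A ∪ B| = |A| + |B| - |A ∩ B|
= 10 + 5 - 5
= 10

|A ∪ B| = 10


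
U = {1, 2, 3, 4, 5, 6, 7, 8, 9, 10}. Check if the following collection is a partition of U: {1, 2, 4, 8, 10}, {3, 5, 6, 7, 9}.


A partition requires: (1) non-empty parts, (2) pairwise disjoint, (3) union = U
Parts: {1, 2, 4, 8, 10}, {3, 5, 6, 7, 9}
Union of parts: {1, 2, 3, 4, 5, 6, 7, 8, 9, 10}
U = {1, 2, 3, 4, 5, 6, 7, 8, 9, 10}
All non-empty? True
Pairwise disjoint? True
Covers U? True

Yes, valid partition


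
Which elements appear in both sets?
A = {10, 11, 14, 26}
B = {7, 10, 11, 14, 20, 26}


A ∩ B = elements in both A and B
A = {10, 11, 14, 26}
B = {7, 10, 11, 14, 20, 26}
A ∩ B = {10, 11, 14, 26}

A ∩ B = {10, 11, 14, 26}
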